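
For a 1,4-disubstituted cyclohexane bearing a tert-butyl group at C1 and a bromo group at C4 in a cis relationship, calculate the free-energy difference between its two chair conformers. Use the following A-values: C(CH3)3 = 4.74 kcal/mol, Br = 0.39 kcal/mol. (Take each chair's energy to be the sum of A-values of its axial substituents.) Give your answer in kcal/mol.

C1 and C4 have opposite parity, so for the cis isomer the two substituents are one axial and one equatorial in each chair.
Chair I (tert-butyl axial, bromo equatorial): E = 4.74 kcal/mol.
Chair II (tert-butyl equatorial, bromo axial): E = 0.39 kcal/mol.
ΔE = 4.74 − 0.39 = 4.35 kcal/mol; chair II is more stable.

4.35 kcal/mol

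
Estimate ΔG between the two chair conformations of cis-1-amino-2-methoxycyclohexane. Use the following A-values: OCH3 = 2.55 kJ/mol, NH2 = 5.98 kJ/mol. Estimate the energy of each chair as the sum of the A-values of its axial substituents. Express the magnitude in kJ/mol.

C1 and C2 have opposite parity, so for the cis isomer the two substituents are one axial and one equatorial in each chair.
Chair I (methoxy axial, amino equatorial): E = 2.55 kJ/mol.
Chair II (methoxy equatorial, amino axial): E = 5.98 kJ/mol.
ΔE = 5.98 − 2.55 = 3.43 kJ/mol; chair I is more stable.

3.43 kJ/mol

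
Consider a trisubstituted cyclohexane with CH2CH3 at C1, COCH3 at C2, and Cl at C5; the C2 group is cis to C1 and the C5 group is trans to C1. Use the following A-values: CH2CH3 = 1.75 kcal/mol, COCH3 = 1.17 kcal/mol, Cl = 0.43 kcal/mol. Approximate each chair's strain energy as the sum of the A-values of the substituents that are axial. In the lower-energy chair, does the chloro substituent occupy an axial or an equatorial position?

Chair I (ethyl axial, acetyl equatorial, chloro equatorial): E = 1.75 kcal/mol.
Chair II (ethyl equatorial, acetyl axial, chloro axial): E = 1.60 kcal/mol.
Chair II is the more stable (lower-energy) conformer, and in that chair the chloro group is axial.

axial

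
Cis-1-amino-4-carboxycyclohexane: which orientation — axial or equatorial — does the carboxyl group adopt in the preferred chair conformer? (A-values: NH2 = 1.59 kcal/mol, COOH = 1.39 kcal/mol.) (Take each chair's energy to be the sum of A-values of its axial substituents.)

axial

C1 and C4 have opposite parity, so for the cis isomer the two substituents are one axial and one equatorial in each chair.
Chair I (amino axial, carboxyl equatorial): E = 1.59 kcal/mol.
Chair II (amino equatorial, carboxyl axial): E = 1.39 kcal/mol.
Chair II is the more stable (lower-energy) conformer, and in that chair the carboxyl group is axial.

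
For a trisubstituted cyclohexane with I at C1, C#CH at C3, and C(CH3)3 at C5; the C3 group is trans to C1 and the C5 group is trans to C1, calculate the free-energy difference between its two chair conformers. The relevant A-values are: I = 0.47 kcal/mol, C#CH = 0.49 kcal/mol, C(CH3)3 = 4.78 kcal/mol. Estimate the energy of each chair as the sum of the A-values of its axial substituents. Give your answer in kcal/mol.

Chair I (iodo axial, ethynyl equatorial, tert-butyl equatorial): E = 0.47 kcal/mol.
Chair II (iodo equatorial, ethynyl axial, tert-butyl axial): E = 5.27 kcal/mol.
ΔE = 5.27 − 0.47 = 4.80 kcal/mol; chair I is more stable.

4.80 kcal/mol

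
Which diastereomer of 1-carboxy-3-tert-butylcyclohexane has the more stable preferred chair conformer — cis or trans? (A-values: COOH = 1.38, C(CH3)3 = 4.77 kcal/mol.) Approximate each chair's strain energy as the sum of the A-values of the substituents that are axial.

cis

At 1,3 positions (parity same): cis → (e,e or a,a); trans → (a,e or e,a).
Best chair for cis: E = 0.00 kcal/mol; best chair for trans: E = 1.38 kcal/mol.
The cis isomer is lower by 1.38 kcal/mol.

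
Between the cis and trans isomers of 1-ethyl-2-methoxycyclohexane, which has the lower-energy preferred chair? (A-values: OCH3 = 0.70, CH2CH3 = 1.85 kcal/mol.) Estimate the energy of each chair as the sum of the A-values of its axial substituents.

At 1,2 positions (parity opposite): cis → (a,e or e,a); trans → (e,e or a,a).
Best chair for cis: E = 0.70 kcal/mol; best chair for trans: E = 0.00 kcal/mol.
The trans isomer is lower by 0.70 kcal/mol.

trans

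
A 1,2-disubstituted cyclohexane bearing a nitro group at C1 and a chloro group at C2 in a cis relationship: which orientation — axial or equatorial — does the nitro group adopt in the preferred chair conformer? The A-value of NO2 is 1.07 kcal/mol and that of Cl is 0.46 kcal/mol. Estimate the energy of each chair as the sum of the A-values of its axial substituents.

equatorial

C1 and C2 have opposite parity, so for the cis isomer the two substituents are one axial and one equatorial in each chair.
Chair I (nitro axial, chloro equatorial): E = 1.07 kcal/mol.
Chair II (nitro equatorial, chloro axial): E = 0.46 kcal/mol.
Chair II is the more stable (lower-energy) conformer, and in that chair the nitro group is equatorial.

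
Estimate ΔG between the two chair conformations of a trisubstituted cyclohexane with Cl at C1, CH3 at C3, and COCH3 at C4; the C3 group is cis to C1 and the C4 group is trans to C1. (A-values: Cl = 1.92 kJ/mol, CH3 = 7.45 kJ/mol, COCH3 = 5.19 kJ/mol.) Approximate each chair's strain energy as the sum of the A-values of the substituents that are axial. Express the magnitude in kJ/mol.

14.56 kJ/mol

Chair I (chloro axial, methyl axial, acetyl axial): E = 14.56 kJ/mol.
Chair II (chloro equatorial, methyl equatorial, acetyl equatorial): E = 0.00 kJ/mol.
ΔE = 14.56 − 0.00 = 14.56 kJ/mol; chair II is more stable.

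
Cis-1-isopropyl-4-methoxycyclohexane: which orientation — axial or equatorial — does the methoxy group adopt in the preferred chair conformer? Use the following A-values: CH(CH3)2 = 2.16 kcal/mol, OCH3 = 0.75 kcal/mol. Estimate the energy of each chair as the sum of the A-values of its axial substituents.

axial

C1 and C4 have opposite parity, so for the cis isomer the two substituents are one axial and one equatorial in each chair.
Chair I (isopropyl axial, methoxy equatorial): E = 2.16 kcal/mol.
Chair II (isopropyl equatorial, methoxy axial): E = 0.75 kcal/mol.
Chair II is the more stable (lower-energy) conformer, and in that chair the methoxy group is axial.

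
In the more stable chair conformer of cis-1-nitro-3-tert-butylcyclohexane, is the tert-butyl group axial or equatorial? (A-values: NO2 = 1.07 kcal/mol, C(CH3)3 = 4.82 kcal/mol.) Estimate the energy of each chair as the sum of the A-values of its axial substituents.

C1 and C3 have the same parity, so for the cis isomer the two substituents are e,e in one chair and a,a in the other.
Chair I (nitro axial, tert-butyl axial): E = 5.89 kcal/mol.
Chair II (nitro equatorial, tert-butyl equatorial): E = 0.00 kcal/mol.
Chair II is the more stable (lower-energy) conformer, and in that chair the tert-butyl group is equatorial.

equatorial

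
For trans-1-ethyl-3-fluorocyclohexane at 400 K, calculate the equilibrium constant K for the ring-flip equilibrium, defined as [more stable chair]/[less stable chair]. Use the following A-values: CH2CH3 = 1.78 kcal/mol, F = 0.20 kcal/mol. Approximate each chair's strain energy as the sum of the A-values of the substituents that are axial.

K ≈ 7.30

C1 and C3 have the same parity, so for the trans isomer the two substituents are one axial and one equatorial in each chair.
Chair I (ethyl axial, fluoro equatorial): E = 1.78 kcal/mol; chair II (ethyl equatorial, fluoro axial): E = 0.20 kcal/mol.
ΔG = 1.58 kcal/mol between the two chairs.
K = exp(ΔG/RT) with R = 1.987×10⁻³ kcal mol⁻¹ K⁻¹ and T = 400 K gives K ≈ 7.3.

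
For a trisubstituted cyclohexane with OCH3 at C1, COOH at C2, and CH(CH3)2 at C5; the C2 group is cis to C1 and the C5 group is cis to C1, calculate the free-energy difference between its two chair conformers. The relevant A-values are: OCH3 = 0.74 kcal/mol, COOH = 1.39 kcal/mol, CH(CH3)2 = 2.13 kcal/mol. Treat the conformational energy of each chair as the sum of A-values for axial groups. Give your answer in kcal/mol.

Chair I (methoxy axial, carboxyl equatorial, isopropyl axial): E = 2.87 kcal/mol.
Chair II (methoxy equatorial, carboxyl axial, isopropyl equatorial): E = 1.39 kcal/mol.
ΔE = 2.87 − 1.39 = 1.48 kcal/mol; chair II is more stable.

1.48 kcal/mol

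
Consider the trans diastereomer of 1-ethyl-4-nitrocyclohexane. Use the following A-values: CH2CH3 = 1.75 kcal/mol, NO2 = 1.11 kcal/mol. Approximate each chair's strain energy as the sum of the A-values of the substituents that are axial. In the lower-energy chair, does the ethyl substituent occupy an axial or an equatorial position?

C1 and C4 have opposite parity, so for the trans isomer the two substituents are e,e in one chair and a,a in the other.
Chair I (ethyl axial, nitro axial): E = 2.86 kcal/mol.
Chair II (ethyl equatorial, nitro equatorial): E = 0.00 kcal/mol.
Chair II is the more stable (lower-energy) conformer, and in that chair the ethyl group is equatorial.

equatorial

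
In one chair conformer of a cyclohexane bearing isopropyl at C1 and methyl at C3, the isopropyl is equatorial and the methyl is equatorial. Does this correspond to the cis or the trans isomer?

C1 and C3 have the same parity, so their axial bonds point in the same direction.
With same-parity carbons, two substituents on the same face are both axial or both equatorial; opposite faces give one of each.
Here the groups are equatorial/equatorial → same face → cis.

cis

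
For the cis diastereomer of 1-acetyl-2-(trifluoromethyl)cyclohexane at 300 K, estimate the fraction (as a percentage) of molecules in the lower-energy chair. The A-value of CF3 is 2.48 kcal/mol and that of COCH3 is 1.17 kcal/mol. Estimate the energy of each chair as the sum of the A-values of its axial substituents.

C1 and C2 have opposite parity, so for the cis isomer the two substituents are one axial and one equatorial in each chair.
Chair I (trifluoromethyl axial, acetyl equatorial): E = 2.48 kcal/mol; chair II (trifluoromethyl equatorial, acetyl axial): E = 1.17 kcal/mol.
ΔG = 1.31 kcal/mol between the two chairs.
K = exp(ΔG/RT) with R = 1.987×10⁻³ kcal mol⁻¹ K⁻¹ and T = 300 K gives K ≈ 9.
Fraction in the lower-energy chair = K/(K+1) = 90.0%.

90.0%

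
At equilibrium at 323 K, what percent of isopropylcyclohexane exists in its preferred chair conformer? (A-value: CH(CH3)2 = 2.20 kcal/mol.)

One chair has the isopropyl group axial (E = 2.20 kcal/mol) and the other has it equatorial (E = 0).
ΔG = 2.20 kcal/mol between the two chairs.
K = exp(ΔG/RT) with R = 1.987×10⁻³ kcal mol⁻¹ K⁻¹ and T = 323 K gives K ≈ 30.8.
Fraction in the lower-energy chair = K/(K+1) = 96.9%.

96.9%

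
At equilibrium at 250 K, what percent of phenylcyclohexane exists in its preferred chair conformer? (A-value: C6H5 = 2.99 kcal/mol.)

99.8%

One chair has the phenyl group axial (E = 2.99 kcal/mol) and the other has it equatorial (E = 0).
ΔG = 2.99 kcal/mol between the two chairs.
K = exp(ΔG/RT) with R = 1.987×10⁻³ kcal mol⁻¹ K⁻¹ and T = 250 K gives K ≈ 411.
Fraction in the lower-energy chair = K/(K+1) = 99.8%.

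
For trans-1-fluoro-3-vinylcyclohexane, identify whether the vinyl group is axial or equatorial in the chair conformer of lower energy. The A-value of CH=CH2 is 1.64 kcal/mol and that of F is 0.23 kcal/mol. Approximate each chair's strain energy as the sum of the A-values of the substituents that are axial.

equatorial

C1 and C3 have the same parity, so for the trans isomer the two substituents are one axial and one equatorial in each chair.
Chair I (vinyl axial, fluoro equatorial): E = 1.64 kcal/mol.
Chair II (vinyl equatorial, fluoro axial): E = 0.23 kcal/mol.
Chair II is the more stable (lower-energy) conformer, and in that chair the vinyl group is equatorial.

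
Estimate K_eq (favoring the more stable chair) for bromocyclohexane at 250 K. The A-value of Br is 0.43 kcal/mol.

One chair has the bromo group axial (E = 0.43 kcal/mol) and the other has it equatorial (E = 0).
ΔG = 0.43 kcal/mol between the two chairs.
K = exp(ΔG/RT) with R = 1.987×10⁻³ kcal mol⁻¹ K⁻¹ and T = 250 K gives K ≈ 2.38.

K ≈ 2.38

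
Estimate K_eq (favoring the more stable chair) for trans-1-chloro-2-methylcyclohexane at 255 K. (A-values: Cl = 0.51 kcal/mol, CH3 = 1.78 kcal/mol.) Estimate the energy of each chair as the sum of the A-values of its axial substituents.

K ≈ 91.8

C1 and C2 have opposite parity, so for the trans isomer the two substituents are e,e in one chair and a,a in the other.
Chair I (chloro axial, methyl axial): E = 2.29 kcal/mol; chair II (chloro equatorial, methyl equatorial): E = 0.00 kcal/mol.
ΔG = 2.29 kcal/mol between the two chairs.
K = exp(ΔG/RT) with R = 1.987×10⁻³ kcal mol⁻¹ K⁻¹ and T = 255 K gives K ≈ 91.8.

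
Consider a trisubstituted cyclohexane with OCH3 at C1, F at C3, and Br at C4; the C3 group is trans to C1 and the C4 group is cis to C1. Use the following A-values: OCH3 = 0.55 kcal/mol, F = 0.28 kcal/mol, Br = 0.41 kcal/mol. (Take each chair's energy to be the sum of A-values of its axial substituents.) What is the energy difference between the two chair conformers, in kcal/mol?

Chair I (methoxy axial, fluoro equatorial, bromo equatorial): E = 0.55 kcal/mol.
Chair II (methoxy equatorial, fluoro axial, bromo axial): E = 0.69 kcal/mol.
ΔE = 0.69 − 0.55 = 0.14 kcal/mol; chair I is more stable.

0.14 kcal/mol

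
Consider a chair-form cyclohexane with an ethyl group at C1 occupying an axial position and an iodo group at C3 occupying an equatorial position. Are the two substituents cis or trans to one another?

trans

C1 and C3 have the same parity, so their axial bonds point in the same direction.
With same-parity carbons, two substituents on the same face are both axial or both equatorial; opposite faces give one of each.
Here the groups are axial/equatorial → opposite face → trans.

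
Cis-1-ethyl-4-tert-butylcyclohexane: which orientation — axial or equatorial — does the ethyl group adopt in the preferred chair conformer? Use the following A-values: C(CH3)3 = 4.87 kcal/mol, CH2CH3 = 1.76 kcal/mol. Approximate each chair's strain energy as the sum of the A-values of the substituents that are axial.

axial

C1 and C4 have opposite parity, so for the cis isomer the two substituents are one axial and one equatorial in each chair.
Chair I (tert-butyl axial, ethyl equatorial): E = 4.87 kcal/mol.
Chair II (tert-butyl equatorial, ethyl axial): E = 1.76 kcal/mol.
Chair II is the more stable (lower-energy) conformer, and in that chair the ethyl group is axial.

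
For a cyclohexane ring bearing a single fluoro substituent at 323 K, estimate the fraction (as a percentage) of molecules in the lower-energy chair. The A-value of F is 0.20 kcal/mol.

57.7%

One chair has the fluoro group axial (E = 0.20 kcal/mol) and the other has it equatorial (E = 0).
ΔG = 0.20 kcal/mol between the two chairs.
K = exp(ΔG/RT) with R = 1.987×10⁻³ kcal mol⁻¹ K⁻¹ and T = 323 K gives K ≈ 1.37.
Fraction in the lower-energy chair = K/(K+1) = 57.7%.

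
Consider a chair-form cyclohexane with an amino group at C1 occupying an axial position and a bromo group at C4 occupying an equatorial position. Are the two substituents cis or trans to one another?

cis

C1 and C4 have opposite parity, so their axial bonds point in opposite directions.
With opposite-parity carbons, two substituents on the same face are one axial and one equatorial; opposite faces give both axial or both equatorial.
Here the groups are axial/equatorial → same face → cis.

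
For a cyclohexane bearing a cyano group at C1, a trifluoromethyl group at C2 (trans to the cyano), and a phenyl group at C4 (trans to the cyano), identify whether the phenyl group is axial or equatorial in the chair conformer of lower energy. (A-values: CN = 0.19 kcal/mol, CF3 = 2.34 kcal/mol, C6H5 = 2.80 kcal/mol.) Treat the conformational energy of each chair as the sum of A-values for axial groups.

Chair I (cyano axial, trifluoromethyl axial, phenyl axial): E = 5.33 kcal/mol.
Chair II (cyano equatorial, trifluoromethyl equatorial, phenyl equatorial): E = 0.00 kcal/mol.
Chair II is the more stable (lower-energy) conformer, and in that chair the phenyl group is equatorial.

equatorial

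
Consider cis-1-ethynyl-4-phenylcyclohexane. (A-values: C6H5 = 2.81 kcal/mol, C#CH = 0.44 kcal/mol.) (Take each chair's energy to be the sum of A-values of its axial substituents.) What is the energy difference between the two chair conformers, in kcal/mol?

2.37 kcal/mol

C1 and C4 have opposite parity, so for the cis isomer the two substituents are one axial and one equatorial in each chair.
Chair I (phenyl axial, ethynyl equatorial): E = 2.81 kcal/mol.
Chair II (phenyl equatorial, ethynyl axial): E = 0.44 kcal/mol.
ΔE = 2.81 − 0.44 = 2.37 kcal/mol; chair II is more stable.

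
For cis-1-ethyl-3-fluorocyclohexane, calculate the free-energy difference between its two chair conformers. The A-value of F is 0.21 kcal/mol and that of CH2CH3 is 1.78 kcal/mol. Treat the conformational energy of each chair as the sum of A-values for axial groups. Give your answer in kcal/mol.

C1 and C3 have the same parity, so for the cis isomer the two substituents are e,e in one chair and a,a in the other.
Chair I (fluoro axial, ethyl axial): E = 1.99 kcal/mol.
Chair II (fluoro equatorial, ethyl equatorial): E = 0.00 kcal/mol.
ΔE = 1.99 − 0.00 = 1.99 kcal/mol; chair II is more stable.

1.99 kcal/mol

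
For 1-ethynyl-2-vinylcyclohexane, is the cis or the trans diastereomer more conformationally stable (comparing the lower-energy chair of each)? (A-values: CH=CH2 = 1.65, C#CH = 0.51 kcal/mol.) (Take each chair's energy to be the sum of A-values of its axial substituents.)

trans

At 1,2 positions (parity opposite): cis → (a,e or e,a); trans → (e,e or a,a).
Best chair for cis: E = 0.51 kcal/mol; best chair for trans: E = 0.00 kcal/mol.
The trans isomer is lower by 0.51 kcal/mol.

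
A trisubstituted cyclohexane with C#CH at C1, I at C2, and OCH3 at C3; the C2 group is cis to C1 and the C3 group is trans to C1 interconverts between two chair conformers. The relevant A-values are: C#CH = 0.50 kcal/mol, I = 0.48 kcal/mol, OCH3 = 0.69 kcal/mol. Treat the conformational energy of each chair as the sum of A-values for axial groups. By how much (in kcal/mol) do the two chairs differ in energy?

Chair I (ethynyl axial, iodo equatorial, methoxy equatorial): E = 0.50 kcal/mol.
Chair II (ethynyl equatorial, iodo axial, methoxy axial): E = 1.17 kcal/mol.
ΔE = 1.17 − 0.50 = 0.67 kcal/mol; chair I is more stable.

0.67 kcal/mol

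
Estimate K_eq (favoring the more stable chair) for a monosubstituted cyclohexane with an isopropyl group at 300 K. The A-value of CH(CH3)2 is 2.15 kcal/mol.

K ≈ 36.8

One chair has the isopropyl group axial (E = 2.15 kcal/mol) and the other has it equatorial (E = 0).
ΔG = 2.15 kcal/mol between the two chairs.
K = exp(ΔG/RT) with R = 1.987×10⁻³ kcal mol⁻¹ K⁻¹ and T = 300 K gives K ≈ 36.8.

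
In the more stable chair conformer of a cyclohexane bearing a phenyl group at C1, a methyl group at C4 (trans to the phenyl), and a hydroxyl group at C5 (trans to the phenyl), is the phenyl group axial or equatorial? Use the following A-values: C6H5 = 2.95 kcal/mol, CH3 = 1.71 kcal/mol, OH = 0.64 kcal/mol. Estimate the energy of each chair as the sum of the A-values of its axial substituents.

Chair I (phenyl axial, methyl axial, hydroxyl equatorial): E = 4.66 kcal/mol.
Chair II (phenyl equatorial, methyl equatorial, hydroxyl axial): E = 0.64 kcal/mol.
Chair II is the more stable (lower-energy) conformer, and in that chair the phenyl group is equatorial.

equatorial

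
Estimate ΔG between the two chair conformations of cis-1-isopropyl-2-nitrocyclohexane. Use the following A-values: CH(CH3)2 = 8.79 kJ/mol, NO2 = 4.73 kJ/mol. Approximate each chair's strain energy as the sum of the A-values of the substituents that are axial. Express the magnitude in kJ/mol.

C1 and C2 have opposite parity, so for the cis isomer the two substituents are one axial and one equatorial in each chair.
Chair I (isopropyl axial, nitro equatorial): E = 8.79 kJ/mol.
Chair II (isopropyl equatorial, nitro axial): E = 4.73 kJ/mol.
ΔE = 8.79 − 4.73 = 4.06 kJ/mol; chair II is more stable.

4.06 kJ/mol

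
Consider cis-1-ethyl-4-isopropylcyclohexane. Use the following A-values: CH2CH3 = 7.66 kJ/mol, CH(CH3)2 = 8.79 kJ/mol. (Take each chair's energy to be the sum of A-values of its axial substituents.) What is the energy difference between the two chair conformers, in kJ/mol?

C1 and C4 have opposite parity, so for the cis isomer the two substituents are one axial and one equatorial in each chair.
Chair I (ethyl axial, isopropyl equatorial): E = 7.66 kJ/mol.
Chair II (ethyl equatorial, isopropyl axial): E = 8.79 kJ/mol.
ΔE = 8.79 − 7.66 = 1.13 kJ/mol; chair I is more stable.

1.13 kJ/mol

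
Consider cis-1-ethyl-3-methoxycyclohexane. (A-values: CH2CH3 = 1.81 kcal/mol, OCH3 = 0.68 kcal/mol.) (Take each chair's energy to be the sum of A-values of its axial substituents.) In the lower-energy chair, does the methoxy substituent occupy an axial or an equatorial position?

equatorial

C1 and C3 have the same parity, so for the cis isomer the two substituents are e,e in one chair and a,a in the other.
Chair I (ethyl axial, methoxy axial): E = 2.49 kcal/mol.
Chair II (ethyl equatorial, methoxy equatorial): E = 0.00 kcal/mol.
Chair II is the more stable (lower-energy) conformer, and in that chair the methoxy group is equatorial.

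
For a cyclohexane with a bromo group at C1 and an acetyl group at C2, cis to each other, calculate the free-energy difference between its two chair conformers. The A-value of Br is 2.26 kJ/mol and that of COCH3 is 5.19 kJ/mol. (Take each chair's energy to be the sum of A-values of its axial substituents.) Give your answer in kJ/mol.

C1 and C2 have opposite parity, so for the cis isomer the two substituents are one axial and one equatorial in each chair.
Chair I (bromo axial, acetyl equatorial): E = 2.26 kJ/mol.
Chair II (bromo equatorial, acetyl axial): E = 5.19 kJ/mol.
ΔE = 5.19 − 2.26 = 2.93 kJ/mol; chair I is more stable.

2.93 kJ/mol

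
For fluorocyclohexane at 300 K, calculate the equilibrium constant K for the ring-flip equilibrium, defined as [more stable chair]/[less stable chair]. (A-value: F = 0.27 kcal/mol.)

One chair has the fluoro group axial (E = 0.27 kcal/mol) and the other has it equatorial (E = 0).
ΔG = 0.27 kcal/mol between the two chairs.
K = exp(ΔG/RT) with R = 1.987×10⁻³ kcal mol⁻¹ K⁻¹ and T = 300 K gives K ≈ 1.57.

K ≈ 1.57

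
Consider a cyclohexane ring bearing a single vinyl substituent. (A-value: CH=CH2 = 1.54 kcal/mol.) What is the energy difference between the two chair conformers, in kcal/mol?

A monosubstituted cyclohexane has one chair with the vinyl group axial (E = A = 1.54 kcal/mol) and one with it equatorial (E = 0).
ΔE = 1.54 − 0 = 1.54 kcal/mol.

1.54 kcal/mol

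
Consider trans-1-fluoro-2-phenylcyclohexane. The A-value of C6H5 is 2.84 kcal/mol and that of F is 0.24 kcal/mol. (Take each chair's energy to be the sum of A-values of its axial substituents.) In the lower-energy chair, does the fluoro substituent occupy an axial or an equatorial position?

equatorial

C1 and C2 have opposite parity, so for the trans isomer the two substituents are e,e in one chair and a,a in the other.
Chair I (phenyl axial, fluoro axial): E = 3.08 kcal/mol.
Chair II (phenyl equatorial, fluoro equatorial): E = 0.00 kcal/mol.
Chair II is the more stable (lower-energy) conformer, and in that chair the fluoro group is equatorial.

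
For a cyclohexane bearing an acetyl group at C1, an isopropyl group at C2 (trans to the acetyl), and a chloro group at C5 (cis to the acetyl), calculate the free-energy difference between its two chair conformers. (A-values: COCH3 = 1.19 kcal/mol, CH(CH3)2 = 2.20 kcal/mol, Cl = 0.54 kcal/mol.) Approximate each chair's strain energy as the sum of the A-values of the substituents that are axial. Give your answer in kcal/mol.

Chair I (acetyl axial, isopropyl axial, chloro axial): E = 3.93 kcal/mol.
Chair II (acetyl equatorial, isopropyl equatorial, chloro equatorial): E = 0.00 kcal/mol.
ΔE = 3.93 − 0.00 = 3.93 kcal/mol; chair II is more stable.

3.93 kcal/mol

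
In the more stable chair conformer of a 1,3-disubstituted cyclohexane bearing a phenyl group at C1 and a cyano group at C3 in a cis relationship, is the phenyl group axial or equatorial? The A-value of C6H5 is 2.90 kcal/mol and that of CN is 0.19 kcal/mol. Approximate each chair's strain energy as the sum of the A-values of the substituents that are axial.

C1 and C3 have the same parity, so for the cis isomer the two substituents are e,e in one chair and a,a in the other.
Chair I (phenyl axial, cyano axial): E = 3.09 kcal/mol.
Chair II (phenyl equatorial, cyano equatorial): E = 0.00 kcal/mol.
Chair II is the more stable (lower-energy) conformer, and in that chair the phenyl group is equatorial.

equatorial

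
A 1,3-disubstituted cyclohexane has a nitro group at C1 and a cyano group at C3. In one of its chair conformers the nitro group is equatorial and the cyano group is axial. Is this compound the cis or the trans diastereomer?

trans

C1 and C3 have the same parity, so their axial bonds point in the same direction.
With same-parity carbons, two substituents on the same face are both axial or both equatorial; opposite faces give one of each.
Here the groups are equatorial/axial → opposite face → trans.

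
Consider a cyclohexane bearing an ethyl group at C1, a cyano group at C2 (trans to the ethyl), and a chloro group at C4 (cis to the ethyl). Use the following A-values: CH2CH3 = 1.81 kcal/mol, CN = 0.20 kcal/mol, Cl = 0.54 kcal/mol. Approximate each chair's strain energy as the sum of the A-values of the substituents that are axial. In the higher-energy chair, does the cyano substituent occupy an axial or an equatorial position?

axial

Chair I (ethyl axial, cyano axial, chloro equatorial): E = 2.01 kcal/mol.
Chair II (ethyl equatorial, cyano equatorial, chloro axial): E = 0.54 kcal/mol.
Chair I is the less stable (higher-energy) conformer, and in that chair the cyano group is axial.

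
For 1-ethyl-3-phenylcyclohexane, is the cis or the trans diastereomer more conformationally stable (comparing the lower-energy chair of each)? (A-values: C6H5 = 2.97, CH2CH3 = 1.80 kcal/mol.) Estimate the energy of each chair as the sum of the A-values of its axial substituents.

cis

At 1,3 positions (parity same): cis → (e,e or a,a); trans → (a,e or e,a).
Best chair for cis: E = 0.00 kcal/mol; best chair for trans: E = 1.80 kcal/mol.
The cis isomer is lower by 1.80 kcal/mol.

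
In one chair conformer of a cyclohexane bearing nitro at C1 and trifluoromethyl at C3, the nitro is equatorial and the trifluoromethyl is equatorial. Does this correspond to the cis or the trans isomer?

cis

C1 and C3 have the same parity, so their axial bonds point in the same direction.
With same-parity carbons, two substituents on the same face are both axial or both equatorial; opposite faces give one of each.
Here the groups are equatorial/equatorial → same face → cis.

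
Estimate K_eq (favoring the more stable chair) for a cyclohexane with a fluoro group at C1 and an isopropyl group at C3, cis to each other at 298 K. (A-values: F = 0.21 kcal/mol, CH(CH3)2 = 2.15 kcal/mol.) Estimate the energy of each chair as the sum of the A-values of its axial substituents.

C1 and C3 have the same parity, so for the cis isomer the two substituents are e,e in one chair and a,a in the other.
Chair I (fluoro axial, isopropyl axial): E = 2.36 kcal/mol; chair II (fluoro equatorial, isopropyl equatorial): E = 0.00 kcal/mol.
ΔG = 2.36 kcal/mol between the two chairs.
K = exp(ΔG/RT) with R = 1.987×10⁻³ kcal mol⁻¹ K⁻¹ and T = 298 K gives K ≈ 53.8.

K ≈ 53.8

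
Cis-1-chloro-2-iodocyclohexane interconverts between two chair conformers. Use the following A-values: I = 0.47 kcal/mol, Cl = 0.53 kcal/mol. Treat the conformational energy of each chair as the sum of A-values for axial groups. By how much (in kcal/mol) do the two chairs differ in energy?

0.06 kcal/mol

C1 and C2 have opposite parity, so for the cis isomer the two substituents are one axial and one equatorial in each chair.
Chair I (iodo axial, chloro equatorial): E = 0.47 kcal/mol.
Chair II (iodo equatorial, chloro axial): E = 0.53 kcal/mol.
ΔE = 0.53 − 0.47 = 0.06 kcal/mol; chair I is more stable.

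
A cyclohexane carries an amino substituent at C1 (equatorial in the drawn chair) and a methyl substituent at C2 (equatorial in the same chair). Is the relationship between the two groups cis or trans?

trans

C1 and C2 have opposite parity, so their axial bonds point in opposite directions.
With opposite-parity carbons, two substituents on the same face are one axial and one equatorial; opposite faces give both axial or both equatorial.
Here the groups are equatorial/equatorial → opposite face → trans.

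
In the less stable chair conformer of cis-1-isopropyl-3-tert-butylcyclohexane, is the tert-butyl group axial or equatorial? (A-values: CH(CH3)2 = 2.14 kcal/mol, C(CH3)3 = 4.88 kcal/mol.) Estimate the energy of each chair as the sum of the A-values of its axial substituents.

C1 and C3 have the same parity, so for the cis isomer the two substituents are e,e in one chair and a,a in the other.
Chair I (isopropyl axial, tert-butyl axial): E = 7.02 kcal/mol.
Chair II (isopropyl equatorial, tert-butyl equatorial): E = 0.00 kcal/mol.
Chair I is the less stable (higher-energy) conformer, and in that chair the tert-butyl group is axial.

axial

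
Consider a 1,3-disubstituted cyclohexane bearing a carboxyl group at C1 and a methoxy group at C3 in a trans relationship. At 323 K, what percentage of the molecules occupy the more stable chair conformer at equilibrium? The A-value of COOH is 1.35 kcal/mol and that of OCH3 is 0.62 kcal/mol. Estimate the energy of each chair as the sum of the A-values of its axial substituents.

C1 and C3 have the same parity, so for the trans isomer the two substituents are one axial and one equatorial in each chair.
Chair I (carboxyl axial, methoxy equatorial): E = 1.35 kcal/mol; chair II (carboxyl equatorial, methoxy axial): E = 0.62 kcal/mol.
ΔG = 0.73 kcal/mol between the two chairs.
K = exp(ΔG/RT) with R = 1.987×10⁻³ kcal mol⁻¹ K⁻¹ and T = 323 K gives K ≈ 3.12.
Fraction in the lower-energy chair = K/(K+1) = 75.7%.

75.7%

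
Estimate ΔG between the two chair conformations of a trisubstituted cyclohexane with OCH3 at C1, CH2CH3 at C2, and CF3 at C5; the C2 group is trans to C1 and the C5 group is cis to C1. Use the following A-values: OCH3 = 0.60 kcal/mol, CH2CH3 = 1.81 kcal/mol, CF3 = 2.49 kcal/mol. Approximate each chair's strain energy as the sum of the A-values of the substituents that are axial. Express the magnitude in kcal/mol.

4.90 kcal/mol

Chair I (methoxy axial, ethyl axial, trifluoromethyl axial): E = 4.90 kcal/mol.
Chair II (methoxy equatorial, ethyl equatorial, trifluoromethyl equatorial): E = 0.00 kcal/mol.
ΔE = 4.90 − 0.00 = 4.90 kcal/mol; chair II is more stable.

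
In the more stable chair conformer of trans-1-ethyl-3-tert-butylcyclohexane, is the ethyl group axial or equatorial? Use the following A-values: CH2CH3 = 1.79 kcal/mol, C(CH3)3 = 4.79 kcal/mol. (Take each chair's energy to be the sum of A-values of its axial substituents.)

axial

C1 and C3 have the same parity, so for the trans isomer the two substituents are one axial and one equatorial in each chair.
Chair I (ethyl axial, tert-butyl equatorial): E = 1.79 kcal/mol.
Chair II (ethyl equatorial, tert-butyl axial): E = 4.79 kcal/mol.
Chair I is the more stable (lower-energy) conformer, and in that chair the ethyl group is axial.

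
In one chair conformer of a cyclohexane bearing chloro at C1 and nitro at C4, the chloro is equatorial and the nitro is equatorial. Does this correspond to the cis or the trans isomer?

C1 and C4 have opposite parity, so their axial bonds point in opposite directions.
With opposite-parity carbons, two substituents on the same face are one axial and one equatorial; opposite faces give both axial or both equatorial.
Here the groups are equatorial/equatorial → opposite face → trans.

trans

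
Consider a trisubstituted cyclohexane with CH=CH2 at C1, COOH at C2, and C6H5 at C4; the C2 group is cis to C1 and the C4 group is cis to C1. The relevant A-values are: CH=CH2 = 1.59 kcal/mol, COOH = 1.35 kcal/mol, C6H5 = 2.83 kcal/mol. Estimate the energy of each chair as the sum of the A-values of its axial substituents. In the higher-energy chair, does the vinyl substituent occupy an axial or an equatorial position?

equatorial

Chair I (vinyl axial, carboxyl equatorial, phenyl equatorial): E = 1.59 kcal/mol.
Chair II (vinyl equatorial, carboxyl axial, phenyl axial): E = 4.18 kcal/mol.
Chair II is the less stable (higher-energy) conformer, and in that chair the vinyl group is equatorial.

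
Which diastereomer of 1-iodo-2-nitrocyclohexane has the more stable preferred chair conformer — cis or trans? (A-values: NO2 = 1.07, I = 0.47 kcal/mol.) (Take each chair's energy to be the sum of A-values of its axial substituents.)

At 1,2 positions (parity opposite): cis → (a,e or e,a); trans → (e,e or a,a).
Best chair for cis: E = 0.47 kcal/mol; best chair for trans: E = 0.00 kcal/mol.
The trans isomer is lower by 0.47 kcal/mol.

trans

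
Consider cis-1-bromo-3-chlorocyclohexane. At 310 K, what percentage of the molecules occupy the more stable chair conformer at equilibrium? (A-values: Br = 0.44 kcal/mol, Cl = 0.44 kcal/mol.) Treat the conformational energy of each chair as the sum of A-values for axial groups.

80.7%

C1 and C3 have the same parity, so for the cis isomer the two substituents are e,e in one chair and a,a in the other.
Chair I (bromo axial, chloro axial): E = 0.88 kcal/mol; chair II (bromo equatorial, chloro equatorial): E = 0.00 kcal/mol.
ΔG = 0.88 kcal/mol between the two chairs.
K = exp(ΔG/RT) with R = 1.987×10⁻³ kcal mol⁻¹ K⁻¹ and T = 310 K gives K ≈ 4.17.
Fraction in the lower-energy chair = K/(K+1) = 80.7%.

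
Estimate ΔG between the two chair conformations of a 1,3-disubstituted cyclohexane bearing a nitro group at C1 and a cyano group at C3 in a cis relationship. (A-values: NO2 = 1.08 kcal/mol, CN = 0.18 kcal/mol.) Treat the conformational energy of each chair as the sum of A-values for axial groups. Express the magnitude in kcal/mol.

1.26 kcal/mol

C1 and C3 have the same parity, so for the cis isomer the two substituents are e,e in one chair and a,a in the other.
Chair I (nitro axial, cyano axial): E = 1.26 kcal/mol.
Chair II (nitro equatorial, cyano equatorial): E = 0.00 kcal/mol.
ΔE = 1.26 − 0.00 = 1.26 kcal/mol; chair II is more stable.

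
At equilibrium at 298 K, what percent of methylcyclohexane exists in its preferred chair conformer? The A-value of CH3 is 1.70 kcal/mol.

94.6%

One chair has the methyl group axial (E = 1.70 kcal/mol) and the other has it equatorial (E = 0).
ΔG = 1.70 kcal/mol between the two chairs.
K = exp(ΔG/RT) with R = 1.987×10⁻³ kcal mol⁻¹ K⁻¹ and T = 298 K gives K ≈ 17.7.
Fraction in the lower-energy chair = K/(K+1) = 94.6%.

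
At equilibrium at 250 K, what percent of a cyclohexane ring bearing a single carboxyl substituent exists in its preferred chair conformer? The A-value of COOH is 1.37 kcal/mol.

One chair has the carboxyl group axial (E = 1.37 kcal/mol) and the other has it equatorial (E = 0).
ΔG = 1.37 kcal/mol between the two chairs.
K = exp(ΔG/RT) with R = 1.987×10⁻³ kcal mol⁻¹ K⁻¹ and T = 250 K gives K ≈ 15.8.
Fraction in the lower-energy chair = K/(K+1) = 94.0%.

94.0%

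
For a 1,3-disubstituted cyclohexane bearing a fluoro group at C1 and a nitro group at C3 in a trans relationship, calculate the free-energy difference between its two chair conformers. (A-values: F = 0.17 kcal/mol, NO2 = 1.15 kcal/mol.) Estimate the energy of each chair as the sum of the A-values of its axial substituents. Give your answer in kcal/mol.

C1 and C3 have the same parity, so for the trans isomer the two substituents are one axial and one equatorial in each chair.
Chair I (fluoro axial, nitro equatorial): E = 0.17 kcal/mol.
Chair II (fluoro equatorial, nitro axial): E = 1.15 kcal/mol.
ΔE = 1.15 − 0.17 = 0.98 kcal/mol; chair I is more stable.

0.98 kcal/mol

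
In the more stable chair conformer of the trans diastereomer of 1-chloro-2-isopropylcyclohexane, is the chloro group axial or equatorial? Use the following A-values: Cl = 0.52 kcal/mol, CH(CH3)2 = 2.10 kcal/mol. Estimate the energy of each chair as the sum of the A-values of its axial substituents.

C1 and C2 have opposite parity, so for the trans isomer the two substituents are e,e in one chair and a,a in the other.
Chair I (chloro axial, isopropyl axial): E = 2.62 kcal/mol.
Chair II (chloro equatorial, isopropyl equatorial): E = 0.00 kcal/mol.
Chair II is the more stable (lower-energy) conformer, and in that chair the chloro group is equatorial.

equatorial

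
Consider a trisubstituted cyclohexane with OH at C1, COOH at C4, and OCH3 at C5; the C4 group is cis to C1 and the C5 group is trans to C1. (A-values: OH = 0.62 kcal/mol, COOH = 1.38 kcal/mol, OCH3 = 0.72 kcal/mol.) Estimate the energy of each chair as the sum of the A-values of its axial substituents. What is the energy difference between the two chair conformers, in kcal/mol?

1.48 kcal/mol

Chair I (hydroxyl axial, carboxyl equatorial, methoxy equatorial): E = 0.62 kcal/mol.
Chair II (hydroxyl equatorial, carboxyl axial, methoxy axial): E = 2.10 kcal/mol.
ΔE = 2.10 − 0.62 = 1.48 kcal/mol; chair I is more stable.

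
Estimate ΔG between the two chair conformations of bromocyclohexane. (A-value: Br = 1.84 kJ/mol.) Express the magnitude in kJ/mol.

1.84 kJ/mol

A monosubstituted cyclohexane has one chair with the bromo group axial (E = A = 1.84 kJ/mol) and one with it equatorial (E = 0).
ΔE = 1.84 − 0 = 1.84 kJ/mol.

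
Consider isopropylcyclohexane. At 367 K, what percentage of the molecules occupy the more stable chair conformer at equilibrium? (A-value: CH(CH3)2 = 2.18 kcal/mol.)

95.2%

One chair has the isopropyl group axial (E = 2.18 kcal/mol) and the other has it equatorial (E = 0).
ΔG = 2.18 kcal/mol between the two chairs.
K = exp(ΔG/RT) with R = 1.987×10⁻³ kcal mol⁻¹ K⁻¹ and T = 367 K gives K ≈ 19.9.
Fraction in the lower-energy chair = K/(K+1) = 95.2%.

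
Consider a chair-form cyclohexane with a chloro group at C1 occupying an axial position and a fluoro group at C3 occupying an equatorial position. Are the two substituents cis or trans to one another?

C1 and C3 have the same parity, so their axial bonds point in the same direction.
With same-parity carbons, two substituents on the same face are both axial or both equatorial; opposite faces give one of each.
Here the groups are axial/equatorial → opposite face → trans.

trans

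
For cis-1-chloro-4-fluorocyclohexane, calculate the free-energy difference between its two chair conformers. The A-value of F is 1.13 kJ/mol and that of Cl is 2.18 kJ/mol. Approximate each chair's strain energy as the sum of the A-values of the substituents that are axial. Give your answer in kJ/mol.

C1 and C4 have opposite parity, so for the cis isomer the two substituents are one axial and one equatorial in each chair.
Chair I (fluoro axial, chloro equatorial): E = 1.13 kJ/mol.
Chair II (fluoro equatorial, chloro axial): E = 2.18 kJ/mol.
ΔE = 2.18 − 1.13 = 1.05 kJ/mol; chair I is more stable.

1.05 kJ/mol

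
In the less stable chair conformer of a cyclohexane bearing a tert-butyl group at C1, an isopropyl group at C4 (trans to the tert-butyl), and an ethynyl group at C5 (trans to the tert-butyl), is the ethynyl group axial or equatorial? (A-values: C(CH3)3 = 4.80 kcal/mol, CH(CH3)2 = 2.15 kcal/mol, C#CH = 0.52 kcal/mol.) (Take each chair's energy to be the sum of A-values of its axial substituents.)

equatorial

Chair I (tert-butyl axial, isopropyl axial, ethynyl equatorial): E = 6.95 kcal/mol.
Chair II (tert-butyl equatorial, isopropyl equatorial, ethynyl axial): E = 0.52 kcal/mol.
Chair I is the less stable (higher-energy) conformer, and in that chair the ethynyl group is equatorial.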